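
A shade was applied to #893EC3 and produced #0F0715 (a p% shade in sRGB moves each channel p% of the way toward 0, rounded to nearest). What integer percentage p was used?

#893EC3 is rgb(137, 62, 195); #0F0715 is rgb(15, 7, 21).
On the B channel (widest range): 21 ≈ 195 + (p/100)(0 − 195), so p ≈ 100×(21 − 195)/(0 − 195) = -17400/-195 = 89.23.
p = 89 reproduces all three channels after rounding.

89%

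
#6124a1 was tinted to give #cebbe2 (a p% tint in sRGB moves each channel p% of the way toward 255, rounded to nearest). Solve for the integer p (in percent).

#6124a1 is rgb(97, 36, 161); #cebbe2 is rgb(206, 187, 226).
On the G channel (widest range): 187 ≈ 36 + (p/100)(255 − 36), so p ≈ 100×(187 − 36)/(255 − 36) = 15100/219 = 68.95.
p = 69 reproduces all three channels after rounding.

69%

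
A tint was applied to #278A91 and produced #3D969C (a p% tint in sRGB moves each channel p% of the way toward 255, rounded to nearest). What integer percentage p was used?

#278A91 is rgb(39, 138, 145); #3D969C is rgb(61, 150, 156).
On the R channel (widest range): 61 ≈ 39 + (p/100)(255 − 39), so p ≈ 100×(61 − 39)/(255 − 39) = 2200/216 = 10.19.
p = 10 reproduces all three channels after rounding.

10%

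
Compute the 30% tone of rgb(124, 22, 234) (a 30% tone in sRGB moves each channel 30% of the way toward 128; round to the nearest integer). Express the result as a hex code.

Per channel, c → c + 0.3(128 − c):
  R: 124 + 0.3×(128−124) = 124 + 1.2 = 125.2 → 125
  G: 22 + 31.8 = 53.8 → 54
  B: 234 + 0.3×(128−234) = 234 − 31.8 = 202.2 → 202
rgb(125, 54, 202) = #7D36CA.

#7D36CA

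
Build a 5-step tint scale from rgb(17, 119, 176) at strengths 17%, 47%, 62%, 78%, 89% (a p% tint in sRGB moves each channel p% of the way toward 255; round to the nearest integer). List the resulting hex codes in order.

#398ebd, #81b7d5, #a5cbe1, #cbe1ee, #e5f0f6

17%: (17 + 40.46 = 57.46→57, 119 + 23.12 = 142.12→142, 176 + 13.43 = 189.43→189) → #398ebd
47%: (17 + 111.86 = 128.86→129, 119 + 63.92 = 182.92→183, 176 + 37.13 = 213.13→213) → #81b7d5
62%: (17 + 147.56 = 164.56→165, 119 + 84.32 = 203.32→203, 176 + 48.98 = 224.98→225) → #a5cbe1
78%: (17 + 185.64 = 202.64→203, 119 + 106.08 = 225.08→225, 176 + 61.62 = 237.62→238) → #cbe1ee
89%: (17 + 211.82 = 228.82→229, 119 + 121.04 = 240.04→240, 176 + 70.31 = 246.31→246) → #e5f0f6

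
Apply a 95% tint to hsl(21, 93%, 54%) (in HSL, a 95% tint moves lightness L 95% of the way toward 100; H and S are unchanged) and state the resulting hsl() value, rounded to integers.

hsl(21, 93%, 98%)

L moves 95% from 54 toward 100: 54 + 43.7 = 97.7 → 98.
H and S are unchanged.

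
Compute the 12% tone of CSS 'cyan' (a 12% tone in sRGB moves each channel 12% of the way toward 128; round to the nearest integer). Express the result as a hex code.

CSS cyan is rgb(0, 255, 255).
Per channel, c → c + 0.12(128 − c):
  R: 0 + 0.12×(128−0) = 0 + 15.36 = 15.36 → 15
  G: 255 + 0.12×(128−255) = 255 − 15.24 = 239.76 → 240
  B: 255 + 0.12×(128−255) = 255 − 15.24 = 239.76 → 240
rgb(15, 240, 240) = #0ff0f0.

#0ff0f0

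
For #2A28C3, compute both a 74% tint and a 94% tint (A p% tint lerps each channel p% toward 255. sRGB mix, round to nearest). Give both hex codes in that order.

#C8C7EF, #F2F2FB

#2A28C3 is rgb(42, 40, 195).
74% tint:
  R: 42 + 0.74×(255−42) = 42 + 157.62 = 199.62 → 200
  G: 40 + 159.1 = 199.1 → 199
  B: 195 + 0.74×(255−195) = 195 + 44.4 = 239.4 → 239
  → #C8C7EF
94% tint:
  R: 42 + 0.94×(255−42) = 42 + 200.22 = 242.22 → 242
  G: 40 + 202.1 = 242.1 → 242
  B: 195 + 0.94×(255−195) = 195 + 56.4 = 251.4 → 251
  → #F2F2FB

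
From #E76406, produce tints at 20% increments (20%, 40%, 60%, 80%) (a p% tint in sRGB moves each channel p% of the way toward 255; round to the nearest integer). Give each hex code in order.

#EC8338, #F1A26A, #F5C19B, #FAE0CD

#E76406 is rgb(231, 100, 6).
20%: (231 + 4.8 = 235.8→236, 100 + 31 = 131→131, 6 + 49.8 = 55.8→56) → #EC8338
40%: (231 + 9.6 = 240.6→241, 100 + 62 = 162→162, 6 + 99.6 = 105.6→106) → #F1A26A
60%: (231 + 14.4 = 245.4→245, 100 + 93 = 193→193, 6 + 149.4 = 155.4→155) → #F5C19B
80%: (231 + 19.2 = 250.2→250, 100 + 124 = 224→224, 6 + 199.2 = 205.2→205) → #FAE0CD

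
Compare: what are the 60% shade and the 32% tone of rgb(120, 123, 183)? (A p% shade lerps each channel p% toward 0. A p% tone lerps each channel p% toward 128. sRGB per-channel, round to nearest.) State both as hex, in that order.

60% shade:
  R: 120 + 0.6×(0−120) = 120 − 72 = 48 → 48
  G: 123 + 0.6×(0−123) = 123 − 73.8 = 49.2 → 49
  B: 183 + 0.6×(0−183) = 183 − 109.8 = 73.2 → 73
  → #303149
32% tone:
  R: 120 + 0.32×(128−120) = 120 + 2.56 = 122.56 → 123
  G: 123 + 0.32×(128−123) = 123 + 1.6 = 124.6 → 125
  B: 183 + 0.32×(128−183) = 183 − 17.6 = 165.4 → 165
  → #7B7DA5

#303149, #7B7DA5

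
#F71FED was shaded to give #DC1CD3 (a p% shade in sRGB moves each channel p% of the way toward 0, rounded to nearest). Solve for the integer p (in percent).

11%

#F71FED is rgb(247, 31, 237); #DC1CD3 is rgb(220, 28, 211).
On the R channel (widest range): 220 ≈ 247 + (p/100)(0 − 247), so p ≈ 100×(220 − 247)/(0 − 247) = -2700/-247 = 10.93.
p = 11 reproduces all three channels after rounding.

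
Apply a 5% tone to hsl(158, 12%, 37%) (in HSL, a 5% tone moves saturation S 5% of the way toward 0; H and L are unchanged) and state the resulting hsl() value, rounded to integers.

hsl(158, 11%, 37%)

S moves 5% from 12 toward 0: 12 − 0.6 = 11.4 → 11.
H and L are unchanged.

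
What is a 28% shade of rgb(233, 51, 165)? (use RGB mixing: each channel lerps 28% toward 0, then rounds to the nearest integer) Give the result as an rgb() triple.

Per channel, c → c + 0.28(0 − c):
  R: 233 + 0.28×(0−233) = 233 − 65.24 = 167.76 → 168
  G: 51 − 14.28 = 36.72 → 37
  B: 165 + 0.28×(0−165) = 165 − 46.2 = 118.8 → 119

rgb(168, 37, 119)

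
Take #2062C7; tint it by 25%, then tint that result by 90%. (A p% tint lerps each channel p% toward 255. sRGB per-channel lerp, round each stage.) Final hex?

#2062C7 is rgb(32, 98, 199).
Lerp each channel 25% toward 255:
  R: 32 + 55.75 = 87.75 → 88
  G: 98 + 0.25×(255−98) = 98 + 39.25 = 137.25 → 137
  B: 199 + 0.25×(255−199) = 199 + 14 = 213 → 213
After the tint: rgb(88, 137, 213) = #5889D5.
A 90% tint moves each channel 90% toward 255:
  R: 88 + 150.3 = 238.3 → 238
  G: 137 + 0.9×(255−137) = 137 + 106.2 = 243.2 → 243
  B: 213 + 37.8 = 250.8 → 251
rgb(238, 243, 251) = #EEF3FB.

#EEF3FB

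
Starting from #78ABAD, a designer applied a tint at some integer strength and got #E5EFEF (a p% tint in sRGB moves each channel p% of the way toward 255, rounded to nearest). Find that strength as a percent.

#78ABAD is rgb(120, 171, 173); #E5EFEF is rgb(229, 239, 239).
On the R channel (widest range): 229 ≈ 120 + (p/100)(255 − 120), so p ≈ 100×(229 − 120)/(255 − 120) = 10900/135 = 80.74.
p = 81 reproduces all three channels after rounding.

81%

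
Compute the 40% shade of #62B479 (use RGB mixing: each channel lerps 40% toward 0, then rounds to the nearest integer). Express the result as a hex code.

#3B6C49

#62B479 is rgb(98, 180, 121).
Lerp each channel 40% toward 0:
  R: 98 − 39.2 = 58.8 → 59
  G: 180 + 0.4×(0−180) = 180 − 72 = 108 → 108
  B: 121 + 0.4×(0−121) = 121 − 48.4 = 72.6 → 73
rgb(59, 108, 73) = #3B6C49.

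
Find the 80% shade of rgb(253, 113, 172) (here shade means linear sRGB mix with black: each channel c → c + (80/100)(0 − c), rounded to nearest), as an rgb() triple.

Per channel, c → c + 0.8(0 − c):
  R: 253 + 0.8×(0−253) = 253 − 202.4 = 50.6 → 51
  G: 113 + 0.8×(0−113) = 113 − 90.4 = 22.6 → 23
  B: 172 − 137.6 = 34.4 → 34

rgb(51, 23, 34)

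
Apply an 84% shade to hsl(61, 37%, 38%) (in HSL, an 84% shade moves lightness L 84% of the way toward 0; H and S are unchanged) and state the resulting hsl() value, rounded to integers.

hsl(61, 37%, 6%)

L moves 84% from 38 toward 0: 38 − 31.92 = 6.08 → 6.
H and S are unchanged.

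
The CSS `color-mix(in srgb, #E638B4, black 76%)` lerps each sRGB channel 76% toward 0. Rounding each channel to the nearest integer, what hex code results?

#E638B4 is rgb(230, 56, 180).
Lerp each channel 76% toward 0:
  R: 230 − 174.8 = 55.2 → 55
  G: 56 − 42.56 = 13.44 → 13
  B: 180 + 0.76×(0−180) = 180 − 136.8 = 43.2 → 43
rgb(55, 13, 43) = #370D2B.

#370D2B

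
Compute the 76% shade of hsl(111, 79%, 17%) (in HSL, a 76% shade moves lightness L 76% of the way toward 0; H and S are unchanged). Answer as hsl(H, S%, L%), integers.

hsl(111, 79%, 4%)

L moves 76% from 17 toward 0: 17 − 12.92 = 4.08 → 4.
H and S are unchanged.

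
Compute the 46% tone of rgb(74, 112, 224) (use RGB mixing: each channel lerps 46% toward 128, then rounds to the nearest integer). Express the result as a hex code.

A 46% tone moves each channel 46% toward 128:
  R: 74 + 0.46×(128−74) = 74 + 24.84 = 98.84 → 99
  G: 112 + 7.36 = 119.36 → 119
  B: 224 + 0.46×(128−224) = 224 − 44.16 = 179.84 → 180
rgb(99, 119, 180) = #6377b4.

#6377b4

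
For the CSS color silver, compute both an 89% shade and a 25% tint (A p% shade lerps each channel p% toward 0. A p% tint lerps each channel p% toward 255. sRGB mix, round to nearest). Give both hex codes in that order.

#151515, #d0d0d0

CSS silver is rgb(192, 192, 192).
89% shade:
  R: 192 + 0.89×(0−192) = 192 − 170.88 = 21.12 → 21
  G: 192 + 0.89×(0−192) = 192 − 170.88 = 21.12 → 21
  B: 192 + 0.89×(0−192) = 192 − 170.88 = 21.12 → 21
  → #151515
25% tint:
  R: 192 + 15.75 = 207.75 → 208
  G: 192 + 15.75 = 207.75 → 208
  B: 192 + 0.25×(255−192) = 192 + 15.75 = 207.75 → 208
  → #d0d0d0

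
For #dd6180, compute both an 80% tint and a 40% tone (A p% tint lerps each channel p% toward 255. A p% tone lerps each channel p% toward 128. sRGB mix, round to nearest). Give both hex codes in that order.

#f8dfe6, #b86d80

#dd6180 is rgb(221, 97, 128).
80% tint:
  R: 221 + 27.2 = 248.2 → 248
  G: 97 + 0.8×(255−97) = 97 + 126.4 = 223.4 → 223
  B: 128 + 0.8×(255−128) = 128 + 101.6 = 229.6 → 230
  → #f8dfe6
40% tone:
  R: 221 + 0.4×(128−221) = 221 − 37.2 = 183.8 → 184
  G: 97 + 0.4×(128−97) = 97 + 12.4 = 109.4 → 109
  B: 128 + 0.4×(128−128) = 128 + 0 = 128 → 128
  → #b86d80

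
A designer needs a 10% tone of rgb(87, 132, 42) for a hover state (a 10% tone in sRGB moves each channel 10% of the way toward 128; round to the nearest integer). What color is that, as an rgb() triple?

rgb(91, 132, 51)

Per channel, c → c + 0.1(128 − c):
  R: 87 + 4.1 = 91.1 → 91
  G: 132 − 0.4 = 131.6 → 132
  B: 42 + 8.6 = 50.6 → 51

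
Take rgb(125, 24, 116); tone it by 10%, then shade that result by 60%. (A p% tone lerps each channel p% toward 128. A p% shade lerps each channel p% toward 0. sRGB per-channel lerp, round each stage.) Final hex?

#320e2f

Per channel, c → c + 0.1(128 − c):
  R: 125 + 0.1×(128−125) = 125 + 0.3 = 125.3 → 125
  G: 24 + 10.4 = 34.4 → 34
  B: 116 + 0.1×(128−116) = 116 + 1.2 = 117.2 → 117
After the tone: rgb(125, 34, 117) = #7d2275.
Lerp each channel 60% toward 0:
  R: 125 + 0.6×(0−125) = 125 − 75 = 50 → 50
  G: 34 + 0.6×(0−34) = 34 − 20.4 = 13.6 → 14
  B: 117 − 70.2 = 46.8 → 47
rgb(50, 14, 47) = #320e2f.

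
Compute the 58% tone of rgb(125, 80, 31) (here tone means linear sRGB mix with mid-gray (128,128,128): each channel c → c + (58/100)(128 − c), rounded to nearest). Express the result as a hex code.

Lerp each channel 58% toward 128:
  R: 125 + 0.58×(128−125) = 125 + 1.74 = 126.74 → 127
  G: 80 + 0.58×(128−80) = 80 + 27.84 = 107.84 → 108
  B: 31 + 56.26 = 87.26 → 87
rgb(127, 108, 87) = #7f6c57.

#7f6c57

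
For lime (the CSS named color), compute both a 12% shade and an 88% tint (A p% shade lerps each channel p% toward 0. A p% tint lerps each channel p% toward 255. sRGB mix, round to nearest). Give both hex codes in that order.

CSS lime is rgb(0, 255, 0).
12% shade:
  R: 0 + 0.12×(0−0) = 0 + 0 = 0 → 0
  G: 255 + 0.12×(0−255) = 255 − 30.6 = 224.4 → 224
  B: 0 + 0.12×(0−0) = 0 + 0 = 0 → 0
  → #00E000
88% tint:
  R: 0 + 0.88×(255−0) = 0 + 224.4 = 224.4 → 224
  G: 255 + 0.88×(255−255) = 255 + 0 = 255 → 255
  B: 0 + 0.88×(255−0) = 0 + 224.4 = 224.4 → 224
  → #E0FFE0

#00E000, #E0FFE0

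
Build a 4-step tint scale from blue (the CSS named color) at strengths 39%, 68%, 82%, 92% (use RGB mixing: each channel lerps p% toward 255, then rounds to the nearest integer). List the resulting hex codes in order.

#6363ff, #adadff, #d1d1ff, #ebebff

CSS blue is rgb(0, 0, 255).
39%: (0 + 99.45 = 99.45→99, 0 + 99.45 = 99.45→99, 255→255) → #6363ff
68%: (0 + 173.4 = 173.4→173, 0 + 173.4 = 173.4→173, 255→255) → #adadff
82%: (0 + 209.1 = 209.1→209, 0 + 209.1 = 209.1→209, 255→255) → #d1d1ff
92%: (0 + 234.6 = 234.6→235, 0 + 234.6 = 234.6→235, 255→255) → #ebebff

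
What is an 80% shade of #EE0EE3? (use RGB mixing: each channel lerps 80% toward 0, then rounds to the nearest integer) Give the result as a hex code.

#EE0EE3 is rgb(238, 14, 227).
Lerp each channel 80% toward 0:
  R: 238 − 190.4 = 47.6 → 48
  G: 14 − 11.2 = 2.8 → 3
  B: 227 + 0.8×(0−227) = 227 − 181.6 = 45.4 → 45
rgb(48, 3, 45) = #30032D.

#30032D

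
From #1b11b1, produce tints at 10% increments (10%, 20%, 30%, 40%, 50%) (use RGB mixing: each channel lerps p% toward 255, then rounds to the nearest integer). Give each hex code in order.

#3229b9, #4941c1, #5f58c8, #7670d0, #8d88d8

#1b11b1 is rgb(27, 17, 177).
10%: (27 + 22.8 = 49.8→50, 17 + 23.8 = 40.8→41, 177 + 7.8 = 184.8→185) → #3229b9
20%: (27 + 45.6 = 72.6→73, 17 + 47.6 = 64.6→65, 177 + 15.6 = 192.6→193) → #4941c1
30%: (27 + 68.4 = 95.4→95, 17 + 71.4 = 88.4→88, 177 + 23.4 = 200.4→200) → #5f58c8
40%: (27 + 91.2 = 118.2→118, 17 + 95.2 = 112.2→112, 177 + 31.2 = 208.2→208) → #7670d0
50%: (27 + 114 = 141→141, 17 + 119 = 136→136, 177 + 39 = 216→216) → #8d88d8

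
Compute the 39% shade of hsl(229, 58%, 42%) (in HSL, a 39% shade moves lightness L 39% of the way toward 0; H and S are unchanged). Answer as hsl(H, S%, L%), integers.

hsl(229, 58%, 26%)

L moves 39% from 42 toward 0: 42 − 16.38 = 25.62 → 26.
H and S are unchanged.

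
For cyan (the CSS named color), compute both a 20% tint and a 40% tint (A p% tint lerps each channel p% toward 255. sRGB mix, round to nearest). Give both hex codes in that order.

#33FFFF, #66FFFF

CSS cyan is rgb(0, 255, 255).
20% tint:
  R: 0 + 0.2×(255−0) = 0 + 51 = 51 → 51
  G: 255 + 0.2×(255−255) = 255 + 0 = 255 → 255
  B: 255 + 0.2×(255−255) = 255 + 0 = 255 → 255
  → #33FFFF
40% tint:
  R: 0 + 102 = 102 → 102
  G: 255 + 0 = 255 → 255
  B: 255 + 0 = 255 → 255
  → #66FFFF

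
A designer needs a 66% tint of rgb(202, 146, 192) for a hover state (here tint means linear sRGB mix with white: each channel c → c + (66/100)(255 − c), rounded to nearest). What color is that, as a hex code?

Per channel, c → c + 0.66(255 − c):
  R: 202 + 0.66×(255−202) = 202 + 34.98 = 236.98 → 237
  G: 146 + 0.66×(255−146) = 146 + 71.94 = 217.94 → 218
  B: 192 + 41.58 = 233.58 → 234
rgb(237, 218, 234) = #EDDAEA.

#EDDAEA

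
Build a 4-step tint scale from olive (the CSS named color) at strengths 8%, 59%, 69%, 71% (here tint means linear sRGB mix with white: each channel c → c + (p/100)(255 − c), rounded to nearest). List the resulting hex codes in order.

#8A8A14, #CBCB96, #D8D8B0, #DADAB5

CSS olive is rgb(128, 128, 0).
8%: (128 + 10.16 = 138.16→138, 128 + 10.16 = 138.16→138, 0 + 20.4 = 20.4→20) → #8A8A14
59%: (128 + 74.93 = 202.93→203, 128 + 74.93 = 202.93→203, 0 + 150.45 = 150.45→150) → #CBCB96
69%: (128 + 87.63 = 215.63→216, 128 + 87.63 = 215.63→216, 0 + 175.95 = 175.95→176) → #D8D8B0
71%: (128 + 90.17 = 218.17→218, 128 + 90.17 = 218.17→218, 0 + 181.05 = 181.05→181) → #DADAB5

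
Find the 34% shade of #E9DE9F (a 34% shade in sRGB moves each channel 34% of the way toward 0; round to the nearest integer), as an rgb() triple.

#E9DE9F is rgb(233, 222, 159).
A 34% shade moves each channel 34% toward 0:
  R: 233 + 0.34×(0−233) = 233 − 79.22 = 153.78 → 154
  G: 222 + 0.34×(0−222) = 222 − 75.48 = 146.52 → 147
  B: 159 + 0.34×(0−159) = 159 − 54.06 = 104.94 → 105

rgb(154, 147, 105)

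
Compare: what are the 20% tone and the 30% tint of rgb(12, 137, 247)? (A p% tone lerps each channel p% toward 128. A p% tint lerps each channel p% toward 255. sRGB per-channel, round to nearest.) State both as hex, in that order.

#2387df, #55acf9

20% tone:
  R: 12 + 0.2×(128−12) = 12 + 23.2 = 35.2 → 35
  G: 137 + 0.2×(128−137) = 137 − 1.8 = 135.2 → 135
  B: 247 − 23.8 = 223.2 → 223
  → #2387df
30% tint:
  R: 12 + 0.3×(255−12) = 12 + 72.9 = 84.9 → 85
  G: 137 + 0.3×(255−137) = 137 + 35.4 = 172.4 → 172
  B: 247 + 0.3×(255−247) = 247 + 2.4 = 249.4 → 249
  → #55acf9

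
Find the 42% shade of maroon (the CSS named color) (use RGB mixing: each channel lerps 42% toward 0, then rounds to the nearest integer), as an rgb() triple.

rgb(74, 0, 0)

CSS maroon is rgb(128, 0, 0).
A 42% shade moves each channel 42% toward 0:
  R: 128 − 53.76 = 74.24 → 74
  G: 0 + 0.42×(0−0) = 0 + 0 = 0 → 0
  B: 0 + 0.42×(0−0) = 0 + 0 = 0 → 0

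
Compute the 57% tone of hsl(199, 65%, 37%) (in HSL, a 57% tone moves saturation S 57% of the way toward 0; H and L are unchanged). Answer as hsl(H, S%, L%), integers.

S moves 57% from 65 toward 0: 65 − 37.05 = 27.95 → 28.
H and L are unchanged.

hsl(199, 28%, 37%)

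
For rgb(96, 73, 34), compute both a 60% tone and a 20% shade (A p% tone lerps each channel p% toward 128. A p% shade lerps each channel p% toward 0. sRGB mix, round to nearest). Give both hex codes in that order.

60% tone:
  R: 96 + 0.6×(128−96) = 96 + 19.2 = 115.2 → 115
  G: 73 + 0.6×(128−73) = 73 + 33 = 106 → 106
  B: 34 + 0.6×(128−34) = 34 + 56.4 = 90.4 → 90
  → #736A5A
20% shade:
  R: 96 + 0.2×(0−96) = 96 − 19.2 = 76.8 → 77
  G: 73 − 14.6 = 58.4 → 58
  B: 34 + 0.2×(0−34) = 34 − 6.8 = 27.2 → 27
  → #4D3A1B

#736A5A, #4D3A1B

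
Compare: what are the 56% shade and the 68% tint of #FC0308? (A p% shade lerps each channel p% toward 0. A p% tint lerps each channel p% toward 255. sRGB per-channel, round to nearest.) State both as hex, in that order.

#FC0308 is rgb(252, 3, 8).
56% shade:
  R: 252 + 0.56×(0−252) = 252 − 141.12 = 110.88 → 111
  G: 3 + 0.56×(0−3) = 3 − 1.68 = 1.32 → 1
  B: 8 − 4.48 = 3.52 → 4
  → #6F0104
68% tint:
  R: 252 + 0.68×(255−252) = 252 + 2.04 = 254.04 → 254
  G: 3 + 0.68×(255−3) = 3 + 171.36 = 174.36 → 174
  B: 8 + 167.96 = 175.96 → 176
  → #FEAEB0

#6F0104, #FEAEB0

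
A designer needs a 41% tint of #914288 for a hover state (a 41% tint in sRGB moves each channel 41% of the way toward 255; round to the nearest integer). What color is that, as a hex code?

#914288 is rgb(145, 66, 136).
A 41% tint moves each channel 41% toward 255:
  R: 145 + 0.41×(255−145) = 145 + 45.1 = 190.1 → 190
  G: 66 + 0.41×(255−66) = 66 + 77.49 = 143.49 → 143
  B: 136 + 0.41×(255−136) = 136 + 48.79 = 184.79 → 185
rgb(190, 143, 185) = #BE8FB9.

#BE8FB9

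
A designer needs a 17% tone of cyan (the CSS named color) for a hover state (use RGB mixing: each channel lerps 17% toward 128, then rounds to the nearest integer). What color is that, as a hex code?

#16E9E9

CSS cyan is rgb(0, 255, 255).
A 17% tone moves each channel 17% toward 128:
  R: 0 + 21.76 = 21.76 → 22
  G: 255 − 21.59 = 233.41 → 233
  B: 255 − 21.59 = 233.41 → 233
rgb(22, 233, 233) = #16E9E9.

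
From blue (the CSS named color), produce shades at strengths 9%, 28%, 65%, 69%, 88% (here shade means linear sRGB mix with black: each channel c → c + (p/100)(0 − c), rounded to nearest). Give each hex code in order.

#0000e8, #0000b8, #000059, #00004f, #00001f

CSS blue is rgb(0, 0, 255).
9%: (0→0, 0→0, 255 − 22.95 = 232.05→232) → #0000e8
28%: (0→0, 0→0, 255 − 71.4 = 183.6→184) → #0000b8
65%: (0→0, 0→0, 255 − 165.75 = 89.25→89) → #000059
69%: (0→0, 0→0, 255 − 175.95 = 79.05→79) → #00004f
88%: (0→0, 0→0, 255 − 224.4 = 30.6→31) → #00001f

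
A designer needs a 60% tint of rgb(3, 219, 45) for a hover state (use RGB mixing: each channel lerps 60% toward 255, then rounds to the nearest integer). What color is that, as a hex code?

Lerp each channel 60% toward 255:
  R: 3 + 151.2 = 154.2 → 154
  G: 219 + 0.6×(255−219) = 219 + 21.6 = 240.6 → 241
  B: 45 + 126 = 171 → 171
rgb(154, 241, 171) = #9AF1AB.

#9AF1AB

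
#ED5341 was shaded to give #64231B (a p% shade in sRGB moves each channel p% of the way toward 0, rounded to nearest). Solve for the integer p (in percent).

58%

#ED5341 is rgb(237, 83, 65); #64231B is rgb(100, 35, 27).
On the R channel (widest range): 100 ≈ 237 + (p/100)(0 − 237), so p ≈ 100×(100 − 237)/(0 − 237) = -13700/-237 = 57.81.
p = 58 reproduces all three channels after rounding.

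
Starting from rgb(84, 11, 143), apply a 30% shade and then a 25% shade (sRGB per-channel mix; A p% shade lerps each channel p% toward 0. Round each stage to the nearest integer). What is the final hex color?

Per channel, c → c + 0.3(0 − c):
  R: 84 + 0.3×(0−84) = 84 − 25.2 = 58.8 → 59
  G: 11 + 0.3×(0−11) = 11 − 3.3 = 7.7 → 8
  B: 143 − 42.9 = 100.1 → 100
After the shade: rgb(59, 8, 100) = #3B0864.
Lerp each channel 25% toward 0:
  R: 59 + 0.25×(0−59) = 59 − 14.75 = 44.25 → 44
  G: 8 + 0.25×(0−8) = 8 − 2 = 6 → 6
  B: 100 + 0.25×(0−100) = 100 − 25 = 75 → 75
rgb(44, 6, 75) = #2C064B.

#2C064B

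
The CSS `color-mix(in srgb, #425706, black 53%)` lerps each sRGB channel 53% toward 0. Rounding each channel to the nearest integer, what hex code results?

#1F2903

#425706 is rgb(66, 87, 6).
Lerp each channel 53% toward 0:
  R: 66 + 0.53×(0−66) = 66 − 34.98 = 31.02 → 31
  G: 87 − 46.11 = 40.89 → 41
  B: 6 + 0.53×(0−6) = 6 − 3.18 = 2.82 → 3
rgb(31, 41, 3) = #1F2903.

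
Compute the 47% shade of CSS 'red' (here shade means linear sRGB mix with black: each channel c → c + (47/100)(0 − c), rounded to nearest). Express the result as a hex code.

CSS red is rgb(255, 0, 0).
Lerp each channel 47% toward 0:
  R: 255 + 0.47×(0−255) = 255 − 119.85 = 135.15 → 135
  G: 0 + 0 = 0 → 0
  B: 0 + 0.47×(0−0) = 0 + 0 = 0 → 0
rgb(135, 0, 0) = #870000.

#870000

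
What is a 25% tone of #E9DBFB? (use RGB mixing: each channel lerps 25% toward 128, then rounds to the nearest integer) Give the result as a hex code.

#E9DBFB is rgb(233, 219, 251).
Lerp each channel 25% toward 128:
  R: 233 + 0.25×(128−233) = 233 − 26.25 = 206.75 → 207
  G: 219 − 22.75 = 196.25 → 196
  B: 251 + 0.25×(128−251) = 251 − 30.75 = 220.25 → 220
rgb(207, 196, 220) = #CFC4DC.

#CFC4DC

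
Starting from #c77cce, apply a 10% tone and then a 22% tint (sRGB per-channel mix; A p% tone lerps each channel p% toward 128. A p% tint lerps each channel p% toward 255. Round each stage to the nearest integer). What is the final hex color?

#ce99d3

#c77cce is rgb(199, 124, 206).
A 10% tone moves each channel 10% toward 128:
  R: 199 + 0.1×(128−199) = 199 − 7.1 = 191.9 → 192
  G: 124 + 0.1×(128−124) = 124 + 0.4 = 124.4 → 124
  B: 206 + 0.1×(128−206) = 206 − 7.8 = 198.2 → 198
After the tone: rgb(192, 124, 198) = #c07cc6.
Per channel, c → c + 0.22(255 − c):
  R: 192 + 13.86 = 205.86 → 206
  G: 124 + 28.82 = 152.82 → 153
  B: 198 + 0.22×(255−198) = 198 + 12.54 = 210.54 → 211
rgb(206, 153, 211) = #ce99d3.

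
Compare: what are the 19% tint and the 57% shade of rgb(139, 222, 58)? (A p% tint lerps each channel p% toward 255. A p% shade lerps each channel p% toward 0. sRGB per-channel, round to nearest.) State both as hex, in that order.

#A1E45F, #3C5F19

19% tint:
  R: 139 + 0.19×(255−139) = 139 + 22.04 = 161.04 → 161
  G: 222 + 0.19×(255−222) = 222 + 6.27 = 228.27 → 228
  B: 58 + 37.43 = 95.43 → 95
  → #A1E45F
57% shade:
  R: 139 − 79.23 = 59.77 → 60
  G: 222 − 126.54 = 95.46 → 95
  B: 58 + 0.57×(0−58) = 58 − 33.06 = 24.94 → 25
  → #3C5F19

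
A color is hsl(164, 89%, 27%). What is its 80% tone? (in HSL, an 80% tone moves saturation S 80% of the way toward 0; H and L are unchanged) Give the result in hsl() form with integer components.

hsl(164, 18%, 27%)

S moves 80% from 89 toward 0: 89 − 71.2 = 17.8 → 18.
H and L are unchanged.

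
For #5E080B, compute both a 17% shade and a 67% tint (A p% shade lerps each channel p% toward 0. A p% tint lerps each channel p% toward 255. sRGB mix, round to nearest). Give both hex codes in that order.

#5E080B is rgb(94, 8, 11).
17% shade:
  R: 94 + 0.17×(0−94) = 94 − 15.98 = 78.02 → 78
  G: 8 − 1.36 = 6.64 → 7
  B: 11 + 0.17×(0−11) = 11 − 1.87 = 9.13 → 9
  → #4E0709
67% tint:
  R: 94 + 0.67×(255−94) = 94 + 107.87 = 201.87 → 202
  G: 8 + 165.49 = 173.49 → 173
  B: 11 + 0.67×(255−11) = 11 + 163.48 = 174.48 → 174
  → #CAADAE

#4E0709, #CAADAE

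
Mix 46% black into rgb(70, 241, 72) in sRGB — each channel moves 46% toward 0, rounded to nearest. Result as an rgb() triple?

rgb(38, 130, 39)

Per channel, c → c + 0.46(0 − c):
  R: 70 − 32.2 = 37.8 → 38
  G: 241 − 110.86 = 130.14 → 130
  B: 72 + 0.46×(0−72) = 72 − 33.12 = 38.88 → 39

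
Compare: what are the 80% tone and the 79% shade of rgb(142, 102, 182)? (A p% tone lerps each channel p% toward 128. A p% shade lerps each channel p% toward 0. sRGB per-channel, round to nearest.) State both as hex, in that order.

80% tone:
  R: 142 + 0.8×(128−142) = 142 − 11.2 = 130.8 → 131
  G: 102 + 0.8×(128−102) = 102 + 20.8 = 122.8 → 123
  B: 182 + 0.8×(128−182) = 182 − 43.2 = 138.8 → 139
  → #837b8b
79% shade:
  R: 142 − 112.18 = 29.82 → 30
  G: 102 − 80.58 = 21.42 → 21
  B: 182 + 0.79×(0−182) = 182 − 143.78 = 38.22 → 38
  → #1e1526

#837b8b, #1e1526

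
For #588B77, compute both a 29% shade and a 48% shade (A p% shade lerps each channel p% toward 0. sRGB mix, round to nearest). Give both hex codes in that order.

#3E6354, #2E483E

#588B77 is rgb(88, 139, 119).
29% shade:
  R: 88 + 0.29×(0−88) = 88 − 25.52 = 62.48 → 62
  G: 139 + 0.29×(0−139) = 139 − 40.31 = 98.69 → 99
  B: 119 + 0.29×(0−119) = 119 − 34.51 = 84.49 → 84
  → #3E6354
48% shade:
  R: 88 + 0.48×(0−88) = 88 − 42.24 = 45.76 → 46
  G: 139 + 0.48×(0−139) = 139 − 66.72 = 72.28 → 72
  B: 119 + 0.48×(0−119) = 119 − 57.12 = 61.88 → 62
  → #2E483E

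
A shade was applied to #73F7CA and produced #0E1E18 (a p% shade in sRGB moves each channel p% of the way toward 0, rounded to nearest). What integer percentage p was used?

#73F7CA is rgb(115, 247, 202); #0E1E18 is rgb(14, 30, 24).
On the G channel (widest range): 30 ≈ 247 + (p/100)(0 − 247), so p ≈ 100×(30 − 247)/(0 − 247) = -21700/-247 = 87.85.
p = 88 reproduces all three channels after rounding.

88%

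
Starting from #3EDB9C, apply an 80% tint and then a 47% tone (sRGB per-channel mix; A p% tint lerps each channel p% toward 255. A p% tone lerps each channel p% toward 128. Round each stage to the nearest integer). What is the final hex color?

#3EDB9C is rgb(62, 219, 156).
Per channel, c → c + 0.8(255 − c):
  R: 62 + 0.8×(255−62) = 62 + 154.4 = 216.4 → 216
  G: 219 + 28.8 = 247.8 → 248
  B: 156 + 0.8×(255−156) = 156 + 79.2 = 235.2 → 235
After the tint: rgb(216, 248, 235) = #D8F8EB.
Lerp each channel 47% toward 128:
  R: 216 + 0.47×(128−216) = 216 − 41.36 = 174.64 → 175
  G: 248 + 0.47×(128−248) = 248 − 56.4 = 191.6 → 192
  B: 235 + 0.47×(128−235) = 235 − 50.29 = 184.71 → 185
rgb(175, 192, 185) = #AFC0B9.

#AFC0B9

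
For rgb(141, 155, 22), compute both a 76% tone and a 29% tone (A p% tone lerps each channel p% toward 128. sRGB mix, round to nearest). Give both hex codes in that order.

#838667, #899335

76% tone:
  R: 141 + 0.76×(128−141) = 141 − 9.88 = 131.12 → 131
  G: 155 − 20.52 = 134.48 → 134
  B: 22 + 80.56 = 102.56 → 103
  → #838667
29% tone:
  R: 141 + 0.29×(128−141) = 141 − 3.77 = 137.23 → 137
  G: 155 − 7.83 = 147.17 → 147
  B: 22 + 0.29×(128−22) = 22 + 30.74 = 52.74 → 53
  → #899335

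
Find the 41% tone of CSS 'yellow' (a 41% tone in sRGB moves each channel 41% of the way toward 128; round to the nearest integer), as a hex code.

CSS yellow is rgb(255, 255, 0).
Per channel, c → c + 0.41(128 − c):
  R: 255 + 0.41×(128−255) = 255 − 52.07 = 202.93 → 203
  G: 255 − 52.07 = 202.93 → 203
  B: 0 + 0.41×(128−0) = 0 + 52.48 = 52.48 → 52
rgb(203, 203, 52) = #cbcb34.

#cbcb34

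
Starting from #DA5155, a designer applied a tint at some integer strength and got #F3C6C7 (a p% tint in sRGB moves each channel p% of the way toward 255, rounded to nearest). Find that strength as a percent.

67%

#DA5155 is rgb(218, 81, 85); #F3C6C7 is rgb(243, 198, 199).
On the G channel (widest range): 198 ≈ 81 + (p/100)(255 − 81), so p ≈ 100×(198 − 81)/(255 − 81) = 11700/174 = 67.24.
p = 67 reproduces all three channels after rounding.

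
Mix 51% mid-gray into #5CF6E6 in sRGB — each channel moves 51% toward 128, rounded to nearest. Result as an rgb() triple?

rgb(110, 186, 178)

#5CF6E6 is rgb(92, 246, 230).
Lerp each channel 51% toward 128:
  R: 92 + 0.51×(128−92) = 92 + 18.36 = 110.36 → 110
  G: 246 − 60.18 = 185.82 → 186
  B: 230 − 52.02 = 177.98 → 178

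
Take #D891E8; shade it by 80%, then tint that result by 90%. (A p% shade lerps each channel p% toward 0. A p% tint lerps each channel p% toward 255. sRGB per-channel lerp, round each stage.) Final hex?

#EAE8EA

#D891E8 is rgb(216, 145, 232).
Lerp each channel 80% toward 0:
  R: 216 − 172.8 = 43.2 → 43
  G: 145 + 0.8×(0−145) = 145 − 116 = 29 → 29
  B: 232 + 0.8×(0−232) = 232 − 185.6 = 46.4 → 46
After the shade: rgb(43, 29, 46) = #2B1D2E.
Per channel, c → c + 0.9(255 − c):
  R: 43 + 190.8 = 233.8 → 234
  G: 29 + 0.9×(255−29) = 29 + 203.4 = 232.4 → 232
  B: 46 + 0.9×(255−46) = 46 + 188.1 = 234.1 → 234
rgb(234, 232, 234) = #EAE8EA.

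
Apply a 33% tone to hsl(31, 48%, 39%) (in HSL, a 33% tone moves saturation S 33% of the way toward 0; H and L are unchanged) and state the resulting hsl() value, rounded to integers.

hsl(31, 32%, 39%)

S moves 33% from 48 toward 0: 48 − 15.84 = 32.16 → 32.
H and L are unchanged.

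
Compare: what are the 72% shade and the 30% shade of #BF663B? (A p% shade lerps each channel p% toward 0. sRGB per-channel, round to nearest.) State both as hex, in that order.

#351D11, #864729

#BF663B is rgb(191, 102, 59).
72% shade:
  R: 191 − 137.52 = 53.48 → 53
  G: 102 + 0.72×(0−102) = 102 − 73.44 = 28.56 → 29
  B: 59 + 0.72×(0−59) = 59 − 42.48 = 16.52 → 17
  → #351D11
30% shade:
  R: 191 − 57.3 = 133.7 → 134
  G: 102 + 0.3×(0−102) = 102 − 30.6 = 71.4 → 71
  B: 59 + 0.3×(0−59) = 59 − 17.7 = 41.3 → 41
  → #864729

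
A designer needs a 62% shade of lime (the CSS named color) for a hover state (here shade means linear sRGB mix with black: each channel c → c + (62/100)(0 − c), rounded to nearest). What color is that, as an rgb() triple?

rgb(0, 97, 0)

CSS lime is rgb(0, 255, 0).
Per channel, c → c + 0.62(0 − c):
  R: 0 + 0 = 0 → 0
  G: 255 + 0.62×(0−255) = 255 − 158.1 = 96.9 → 97
  B: 0 + 0 = 0 → 0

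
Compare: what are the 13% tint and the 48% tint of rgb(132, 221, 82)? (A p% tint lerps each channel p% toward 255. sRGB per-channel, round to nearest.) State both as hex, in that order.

#94E168, #BFEDA5

13% tint:
  R: 132 + 0.13×(255−132) = 132 + 15.99 = 147.99 → 148
  G: 221 + 4.42 = 225.42 → 225
  B: 82 + 0.13×(255−82) = 82 + 22.49 = 104.49 → 104
  → #94E168
48% tint:
  R: 132 + 59.04 = 191.04 → 191
  G: 221 + 0.48×(255−221) = 221 + 16.32 = 237.32 → 237
  B: 82 + 0.48×(255−82) = 82 + 83.04 = 165.04 → 165
  → #BFEDA5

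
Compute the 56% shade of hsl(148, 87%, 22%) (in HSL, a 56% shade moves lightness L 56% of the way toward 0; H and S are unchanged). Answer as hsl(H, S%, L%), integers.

L moves 56% from 22 toward 0: 22 − 12.32 = 9.68 → 10.
H and S are unchanged.

hsl(148, 87%, 10%)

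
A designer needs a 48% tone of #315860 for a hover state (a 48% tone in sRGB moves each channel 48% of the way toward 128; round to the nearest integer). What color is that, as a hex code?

#576B6F

#315860 is rgb(49, 88, 96).
Per channel, c → c + 0.48(128 − c):
  R: 49 + 0.48×(128−49) = 49 + 37.92 = 86.92 → 87
  G: 88 + 19.2 = 107.2 → 107
  B: 96 + 0.48×(128−96) = 96 + 15.36 = 111.36 → 111
rgb(87, 107, 111) = #576B6F.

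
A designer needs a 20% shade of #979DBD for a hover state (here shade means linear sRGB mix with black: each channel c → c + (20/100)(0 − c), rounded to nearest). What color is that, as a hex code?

#979DBD is rgb(151, 157, 189).
Lerp each channel 20% toward 0:
  R: 151 + 0.2×(0−151) = 151 − 30.2 = 120.8 → 121
  G: 157 − 31.4 = 125.6 → 126
  B: 189 − 37.8 = 151.2 → 151
rgb(121, 126, 151) = #797E97.

#797E97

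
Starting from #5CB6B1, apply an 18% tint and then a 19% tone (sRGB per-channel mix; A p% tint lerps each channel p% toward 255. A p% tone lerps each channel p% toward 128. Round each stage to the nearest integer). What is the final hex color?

#5CB6B1 is rgb(92, 182, 177).
Per channel, c → c + 0.18(255 − c):
  R: 92 + 0.18×(255−92) = 92 + 29.34 = 121.34 → 121
  G: 182 + 13.14 = 195.14 → 195
  B: 177 + 14.04 = 191.04 → 191
After the tint: rgb(121, 195, 191) = #79C3BF.
Per channel, c → c + 0.19(128 − c):
  R: 121 + 1.33 = 122.33 → 122
  G: 195 + 0.19×(128−195) = 195 − 12.73 = 182.27 → 182
  B: 191 + 0.19×(128−191) = 191 − 11.97 = 179.03 → 179
rgb(122, 182, 179) = #7AB6B3.

#7AB6B3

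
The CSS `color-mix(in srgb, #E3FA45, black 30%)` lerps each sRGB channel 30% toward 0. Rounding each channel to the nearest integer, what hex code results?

#E3FA45 is rgb(227, 250, 69).
Lerp each channel 30% toward 0:
  R: 227 − 68.1 = 158.9 → 159
  G: 250 + 0.3×(0−250) = 250 − 75 = 175 → 175
  B: 69 − 20.7 = 48.3 → 48
rgb(159, 175, 48) = #9FAF30.

#9FAF30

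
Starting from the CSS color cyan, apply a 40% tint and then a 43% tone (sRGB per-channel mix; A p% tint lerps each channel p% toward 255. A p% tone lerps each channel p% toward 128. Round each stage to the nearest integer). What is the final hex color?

CSS cyan is rgb(0, 255, 255).
Lerp each channel 40% toward 255:
  R: 0 + 102 = 102 → 102
  G: 255 + 0.4×(255−255) = 255 + 0 = 255 → 255
  B: 255 + 0.4×(255−255) = 255 + 0 = 255 → 255
After the tint: rgb(102, 255, 255) = #66FFFF.
Lerp each channel 43% toward 128:
  R: 102 + 11.18 = 113.18 → 113
  G: 255 + 0.43×(128−255) = 255 − 54.61 = 200.39 → 200
  B: 255 + 0.43×(128−255) = 255 − 54.61 = 200.39 → 200
rgb(113, 200, 200) = #71C8C8.

#71C8C8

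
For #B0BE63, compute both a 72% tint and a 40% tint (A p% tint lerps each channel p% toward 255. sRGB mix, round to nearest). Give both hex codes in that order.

#E9EDD3, #D0D8A1

#B0BE63 is rgb(176, 190, 99).
72% tint:
  R: 176 + 56.88 = 232.88 → 233
  G: 190 + 0.72×(255−190) = 190 + 46.8 = 236.8 → 237
  B: 99 + 0.72×(255−99) = 99 + 112.32 = 211.32 → 211
  → #E9EDD3
40% tint:
  R: 176 + 31.6 = 207.6 → 208
  G: 190 + 26 = 216 → 216
  B: 99 + 0.4×(255−99) = 99 + 62.4 = 161.4 → 161
  → #D0D8A1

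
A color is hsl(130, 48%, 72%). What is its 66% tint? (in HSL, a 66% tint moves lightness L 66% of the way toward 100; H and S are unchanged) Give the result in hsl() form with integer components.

L moves 66% from 72 toward 100: 72 + 18.48 = 90.48 → 90.
H and S are unchanged.

hsl(130, 48%, 90%)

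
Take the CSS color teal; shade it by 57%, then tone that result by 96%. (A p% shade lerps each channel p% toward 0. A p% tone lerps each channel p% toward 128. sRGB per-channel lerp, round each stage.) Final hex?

#7b7d7d

CSS teal is rgb(0, 128, 128).
A 57% shade moves each channel 57% toward 0:
  R: 0 + 0.57×(0−0) = 0 + 0 = 0 → 0
  G: 128 − 72.96 = 55.04 → 55
  B: 128 + 0.57×(0−128) = 128 − 72.96 = 55.04 → 55
After the shade: rgb(0, 55, 55) = #003737.
A 96% tone moves each channel 96% toward 128:
  R: 0 + 122.88 = 122.88 → 123
  G: 55 + 0.96×(128−55) = 55 + 70.08 = 125.08 → 125
  B: 55 + 0.96×(128−55) = 55 + 70.08 = 125.08 → 125
rgb(123, 125, 125) = #7b7d7d.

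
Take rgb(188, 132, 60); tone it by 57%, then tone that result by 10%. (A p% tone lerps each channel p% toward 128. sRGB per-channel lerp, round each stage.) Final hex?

Lerp each channel 57% toward 128:
  R: 188 + 0.57×(128−188) = 188 − 34.2 = 153.8 → 154
  G: 132 − 2.28 = 129.72 → 130
  B: 60 + 38.76 = 98.76 → 99
After the tone: rgb(154, 130, 99) = #9A8263.
A 10% tone moves each channel 10% toward 128:
  R: 154 − 2.6 = 151.4 → 151
  G: 130 − 0.2 = 129.8 → 130
  B: 99 + 0.1×(128−99) = 99 + 2.9 = 101.9 → 102
rgb(151, 130, 102) = #978266.

#978266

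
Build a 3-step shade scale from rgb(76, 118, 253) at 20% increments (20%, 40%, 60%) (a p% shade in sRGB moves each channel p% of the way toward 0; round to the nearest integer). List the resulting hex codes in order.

#3D5ECA, #2E4798, #1E2F65

20%: (76 − 15.2 = 60.8→61, 118 − 23.6 = 94.4→94, 253 − 50.6 = 202.4→202) → #3D5ECA
40%: (76 − 30.4 = 45.6→46, 118 − 47.2 = 70.8→71, 253 − 101.2 = 151.8→152) → #2E4798
60%: (76 − 45.6 = 30.4→30, 118 − 70.8 = 47.2→47, 253 − 151.8 = 101.2→101) → #1E2F65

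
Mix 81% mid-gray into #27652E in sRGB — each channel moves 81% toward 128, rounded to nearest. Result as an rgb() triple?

#27652E is rgb(39, 101, 46).
Per channel, c → c + 0.81(128 − c):
  R: 39 + 0.81×(128−39) = 39 + 72.09 = 111.09 → 111
  G: 101 + 21.87 = 122.87 → 123
  B: 46 + 0.81×(128−46) = 46 + 66.42 = 112.42 → 112

rgb(111, 123, 112)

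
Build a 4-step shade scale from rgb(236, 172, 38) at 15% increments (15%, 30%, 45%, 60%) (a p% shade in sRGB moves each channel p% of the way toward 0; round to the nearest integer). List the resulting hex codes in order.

15%: (236 − 35.4 = 200.6→201, 172 − 25.8 = 146.2→146, 38 − 5.7 = 32.3→32) → #c99220
30%: (236 − 70.8 = 165.2→165, 172 − 51.6 = 120.4→120, 38 − 11.4 = 26.6→27) → #a5781b
45%: (236 − 106.2 = 129.8→130, 172 − 77.4 = 94.6→95, 38 − 17.1 = 20.9→21) → #825f15
60%: (236 − 141.6 = 94.4→94, 172 − 103.2 = 68.8→69, 38 − 22.8 = 15.2→15) → #5e450f

#c99220, #a5781b, #825f15, #5e450f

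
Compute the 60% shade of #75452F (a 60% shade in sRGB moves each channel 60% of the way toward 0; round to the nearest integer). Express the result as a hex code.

#2F1C13

#75452F is rgb(117, 69, 47).
A 60% shade moves each channel 60% toward 0:
  R: 117 + 0.6×(0−117) = 117 − 70.2 = 46.8 → 47
  G: 69 − 41.4 = 27.6 → 28
  B: 47 + 0.6×(0−47) = 47 − 28.2 = 18.8 → 19
rgb(47, 28, 19) = #2F1C13.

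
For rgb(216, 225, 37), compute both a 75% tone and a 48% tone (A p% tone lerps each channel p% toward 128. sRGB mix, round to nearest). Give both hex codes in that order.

#969869, #aeb251

75% tone:
  R: 216 + 0.75×(128−216) = 216 − 66 = 150 → 150
  G: 225 + 0.75×(128−225) = 225 − 72.75 = 152.25 → 152
  B: 37 + 68.25 = 105.25 → 105
  → #969869
48% tone:
  R: 216 − 42.24 = 173.76 → 174
  G: 225 + 0.48×(128−225) = 225 − 46.56 = 178.44 → 178
  B: 37 + 0.48×(128−37) = 37 + 43.68 = 80.68 → 81
  → #aeb251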